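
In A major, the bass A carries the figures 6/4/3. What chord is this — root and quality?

D major seventh

The figures 6/4/3 indicate a seventh chord in second inversion.
In second inversion the root lies a fourth above the bass: a fourth above A in A major is D.
The chord tones are A, C#, D, F#, giving D major seventh.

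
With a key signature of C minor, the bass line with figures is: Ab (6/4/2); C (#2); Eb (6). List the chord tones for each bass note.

Ab, Bb, D, F | C, D#, F, Ab | Eb, G, C

Ab (6/4/2): Ab, Bb, D, F.
C (6/4/#2): C, D#, F, Ab.
Eb (6/3): Eb, G, C.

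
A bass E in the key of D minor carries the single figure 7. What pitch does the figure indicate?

Counting 6 letter steps above E lands on D; in D minor, that letter is D.

D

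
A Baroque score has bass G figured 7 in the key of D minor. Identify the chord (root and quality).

G minor seventh

The figures 7 indicate a seventh chord in root position.
In root position the bass is the root, so the root is G.
The chord tones are G, Bb, D, F, giving G minor seventh.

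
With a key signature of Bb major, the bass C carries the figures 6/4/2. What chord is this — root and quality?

D minor seventh

The figures 6/4/2 indicate a seventh chord in third inversion.
In third inversion the root lies a second above the bass: a second above C in Bb major is D.
The chord tones are C, D, F, A, giving D minor seventh.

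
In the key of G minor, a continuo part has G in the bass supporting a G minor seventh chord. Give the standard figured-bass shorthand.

G is the root of G minor seventh, so the chord is in root position.
A seventh chord in root position is figured 7/5/3, conventionally abbreviated 7.

7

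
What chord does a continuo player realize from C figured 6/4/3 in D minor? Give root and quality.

The figures 6/4/3 indicate a seventh chord in second inversion.
In second inversion the root lies a fourth above the bass: a fourth above C in D minor is F.
The chord tones are C, E, F, A, giving F major seventh.

F major seventh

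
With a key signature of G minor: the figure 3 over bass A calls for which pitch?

Counting 2 letter steps above A lands on C; in G minor, that letter is C.

C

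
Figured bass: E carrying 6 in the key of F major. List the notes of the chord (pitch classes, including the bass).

E, G, C

The written figures 6 are shorthand for 6/3: the 3 is implied.
A third above E in this key is G.
A sixth above E in this key is C.
Together with the bass E, this spells C major in first inversion.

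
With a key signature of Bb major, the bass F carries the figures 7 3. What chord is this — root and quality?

F dominant seventh

The figures 7 3 indicate a seventh chord in root position.
In root position the bass is the root, so the root is F.
The chord tones are F, A, C, Eb, giving F dominant seventh.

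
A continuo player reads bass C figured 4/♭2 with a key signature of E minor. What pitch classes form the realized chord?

The written figures 4/♭2 are shorthand for 6/4/2: the 6 is implied.
A second above C in this key is D, lowered to Db by the flat.
A fourth above C in this key is F#.
A sixth above C in this key is A.

C, Db, F#, A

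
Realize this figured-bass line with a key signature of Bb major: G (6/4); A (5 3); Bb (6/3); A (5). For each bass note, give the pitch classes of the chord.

G (6/4): G, C, Eb.
A (5/3): A, C, Eb.
Bb (6/3): Bb, D, G.
A (5/3): A, C, Eb.

G, C, Eb | A, C, Eb | Bb, D, G | A, C, Eb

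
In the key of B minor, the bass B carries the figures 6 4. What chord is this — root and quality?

E minor

The figures 6 4 indicate a triad in second inversion.
In second inversion the root lies a fourth above the bass: a fourth above B in B minor is E.
The chord tones are B, E, G, giving E minor.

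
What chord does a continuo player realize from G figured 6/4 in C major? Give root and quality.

C major

The figures 6/4 indicate a triad in second inversion.
In second inversion the root lies a fourth above the bass: a fourth above G in C major is C.
The chord tones are G, C, E, giving C major.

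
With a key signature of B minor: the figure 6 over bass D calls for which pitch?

Counting 5 letter steps above D lands on B; in B minor, that letter is B.

B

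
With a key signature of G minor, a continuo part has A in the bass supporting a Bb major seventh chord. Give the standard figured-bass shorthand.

A is the seventh of Bb major seventh, so the chord is in third inversion.
A seventh chord in third inversion is figured 6/4/2, conventionally abbreviated 4/2.

4/2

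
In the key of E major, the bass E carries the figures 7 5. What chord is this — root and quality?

The figures 7 5 indicate a seventh chord in root position.
In root position the bass is the root, so the root is E.
The chord tones are E, G#, B, D#, giving E major seventh.

E major seventh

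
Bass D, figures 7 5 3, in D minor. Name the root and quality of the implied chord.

The figures 7 5 3 indicate a seventh chord in root position.
In root position the bass is the root, so the root is D.
The chord tones are D, F, A, C, giving D minor seventh.

D minor seventh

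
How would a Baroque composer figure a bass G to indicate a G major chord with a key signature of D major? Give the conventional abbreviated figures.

G is the root of G major, so the chord is in root position.
A triad in root position is figured 5/3, conventionally abbreviated (no figures — root-position triad).

no figures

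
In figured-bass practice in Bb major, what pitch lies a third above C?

Counting 2 letter steps above C lands on E; in Bb major, that letter is Eb.

Eb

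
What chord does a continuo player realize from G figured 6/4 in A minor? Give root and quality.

The figures 6/4 indicate a triad in second inversion.
In second inversion the root lies a fourth above the bass: a fourth above G in A minor is C.
The chord tones are G, C, E, giving C major.

C major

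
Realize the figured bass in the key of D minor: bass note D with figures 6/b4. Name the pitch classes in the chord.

A fourth above D in this key is G, lowered to Gb by the flat.
A sixth above D in this key is Bb.
Together with the bass D, this spells Gb augmented in second inversion.

D, Gb, Bb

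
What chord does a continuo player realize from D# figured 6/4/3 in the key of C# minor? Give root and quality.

G# minor seventh

The figures 6/4/3 indicate a seventh chord in second inversion.
In second inversion the root lies a fourth above the bass: a fourth above D# in C# minor is G#.
The chord tones are D#, F#, G#, B, giving G# minor seventh.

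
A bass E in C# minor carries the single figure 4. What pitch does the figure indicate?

A

Counting 3 letter steps above E lands on A; in C# minor, that letter is A.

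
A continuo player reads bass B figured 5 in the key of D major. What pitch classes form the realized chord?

B, D, F#

The written figures 5 are shorthand for 5/3: the 3 is implied.
A third above B in this key is D.
A fifth above B in this key is F#.
Together with the bass B, this spells B minor in root position.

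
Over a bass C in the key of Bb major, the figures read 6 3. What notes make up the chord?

C, Eb, A

A third above C in this key is Eb.
A sixth above C in this key is A.
Together with the bass C, this spells A diminished in first inversion.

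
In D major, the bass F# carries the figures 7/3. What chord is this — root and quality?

The figures 7/3 indicate a seventh chord in root position.
In root position the bass is the root, so the root is F#.
The chord tones are F#, A, C#, E, giving F# minor seventh.

F# minor seventh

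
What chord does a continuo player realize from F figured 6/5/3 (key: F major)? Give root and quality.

The figures 6/5/3 indicate a seventh chord in first inversion.
In first inversion the root lies a sixth above the bass: a sixth above F in F major is D.
The chord tones are F, A, C, D, giving D minor seventh.

D minor seventh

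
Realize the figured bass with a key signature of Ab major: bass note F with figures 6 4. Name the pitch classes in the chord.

F, Bb, Db

A fourth above F in this key is Bb.
A sixth above F in this key is Db.
Together with the bass F, this spells Bb minor in second inversion.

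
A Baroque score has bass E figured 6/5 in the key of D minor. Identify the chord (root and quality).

C dominant seventh

The figures 6/5 indicate a seventh chord in first inversion.
In first inversion the root lies a sixth above the bass: a sixth above E in D minor is C.
The chord tones are E, G, Bb, C, giving C dominant seventh.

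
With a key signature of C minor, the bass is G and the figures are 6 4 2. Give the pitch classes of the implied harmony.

G, Ab, C, Eb

A second above G in this key is Ab.
A fourth above G in this key is C.
A sixth above G in this key is Eb.
Together with the bass G, this spells Ab major seventh in third inversion.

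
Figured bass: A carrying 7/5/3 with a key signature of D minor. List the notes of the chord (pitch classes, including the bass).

A third above A in this key is C.
A fifth above A in this key is E.
A seventh above A in this key is G.
Together with the bass A, this spells A minor seventh in root position.

A, C, E, G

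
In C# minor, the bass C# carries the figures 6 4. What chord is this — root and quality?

The figures 6 4 indicate a triad in second inversion.
In second inversion the root lies a fourth above the bass: a fourth above C# in C# minor is F#.
The chord tones are C#, F#, A, giving F# minor.

F# minor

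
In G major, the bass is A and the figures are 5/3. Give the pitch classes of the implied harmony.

A, C, E

A third above A in this key is C.
A fifth above A in this key is E.
Together with the bass A, this spells A minor in root position.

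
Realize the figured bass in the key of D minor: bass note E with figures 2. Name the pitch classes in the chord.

E, F, A, C

The written figures 2 are shorthand for 6/4/2: the 6/4 are implied.
A second above E in this key is F.
A fourth above E in this key is A.
A sixth above E in this key is C.
Together with the bass E, this spells F major seventh in third inversion.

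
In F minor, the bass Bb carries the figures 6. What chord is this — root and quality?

The figures 6 indicate a triad in first inversion.
In first inversion the root lies a sixth above the bass: a sixth above Bb in F minor is G.
The chord tones are Bb, Db, G, giving G diminished.

G diminished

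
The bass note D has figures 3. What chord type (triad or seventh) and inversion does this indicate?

triad, root position

3 is shorthand for 5/3.
Intervals of 5/3 above the bass form a triad; the bass is the root, so this is root position.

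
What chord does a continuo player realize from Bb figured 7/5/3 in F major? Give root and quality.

Bb major seventh

The figures 7/5/3 indicate a seventh chord in root position.
In root position the bass is the root, so the root is Bb.
The chord tones are Bb, D, F, A, giving Bb major seventh.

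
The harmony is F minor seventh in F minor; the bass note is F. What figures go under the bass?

7

F is the root of F minor seventh, so the chord is in root position.
A seventh chord in root position is figured 7/5/3, conventionally abbreviated 7.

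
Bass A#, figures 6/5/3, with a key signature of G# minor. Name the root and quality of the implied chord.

F# dominant seventh

The figures 6/5/3 indicate a seventh chord in first inversion.
In first inversion the root lies a sixth above the bass: a sixth above A# in G# minor is F#.
The chord tones are A#, C#, E, F#, giving F# dominant seventh.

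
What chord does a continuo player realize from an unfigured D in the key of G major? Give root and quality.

D major

An unfigured bass indicates a triad in root position.
In root position the bass is the root, so the root is D.
The chord tones are D, F#, A, giving D major.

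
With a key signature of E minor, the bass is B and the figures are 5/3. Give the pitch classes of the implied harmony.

A third above B in this key is D.
A fifth above B in this key is F#.
Together with the bass B, this spells B minor in root position.

B, D, F#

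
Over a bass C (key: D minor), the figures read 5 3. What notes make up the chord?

C, E, G

A third above C in this key is E.
A fifth above C in this key is G.
Together with the bass C, this spells C major in root position.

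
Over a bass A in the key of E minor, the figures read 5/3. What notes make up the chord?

A third above A in this key is C.
A fifth above A in this key is E.
Together with the bass A, this spells A minor in root position.

A, C, E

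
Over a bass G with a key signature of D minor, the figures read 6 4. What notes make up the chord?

A fourth above G in this key is C.
A sixth above G in this key is E.
Together with the bass G, this spells C major in second inversion.

G, C, E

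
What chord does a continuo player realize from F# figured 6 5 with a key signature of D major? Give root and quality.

D major seventh

The figures 6 5 indicate a seventh chord in first inversion.
In first inversion the root lies a sixth above the bass: a sixth above F# in D major is D.
The chord tones are F#, A, C#, D, giving D major seventh.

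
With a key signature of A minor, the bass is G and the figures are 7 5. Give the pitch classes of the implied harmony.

G, B, D, F

The written figures 7 5 are shorthand for 7/5/3: the 3 is implied.
A third above G in this key is B.
A fifth above G in this key is D.
A seventh above G in this key is F.
Together with the bass G, this spells G dominant seventh in root position.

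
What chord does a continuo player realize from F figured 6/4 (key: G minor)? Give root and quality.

The figures 6/4 indicate a triad in second inversion.
In second inversion the root lies a fourth above the bass: a fourth above F in G minor is Bb.
The chord tones are F, Bb, D, giving Bb major.

Bb major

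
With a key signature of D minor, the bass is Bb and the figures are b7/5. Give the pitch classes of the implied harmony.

The written figures b7/5 are shorthand for 7/5/3: the 3 is implied.
A third above Bb in this key is D.
A fifth above Bb in this key is F.
A seventh above Bb in this key is A, lowered to Ab by the flat.
Together with the bass Bb, this spells Bb dominant seventh in root position.

Bb, D, F, Ab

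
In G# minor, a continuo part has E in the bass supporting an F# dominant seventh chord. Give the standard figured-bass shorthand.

4/2

E is the seventh of F# dominant seventh, so the chord is in third inversion.
A seventh chord in third inversion is figured 6/4/2, conventionally abbreviated 4/2.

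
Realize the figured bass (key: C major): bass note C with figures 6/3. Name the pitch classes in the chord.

A third above C in this key is E.
A sixth above C in this key is A.
Together with the bass C, this spells A minor in first inversion.

C, E, A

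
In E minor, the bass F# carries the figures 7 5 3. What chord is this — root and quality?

F# half-diminished seventh

The figures 7 5 3 indicate a seventh chord in root position.
In root position the bass is the root, so the root is F#.
The chord tones are F#, A, C, E, giving F# half-diminished seventh.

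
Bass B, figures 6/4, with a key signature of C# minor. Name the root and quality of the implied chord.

E major

The figures 6/4 indicate a triad in second inversion.
In second inversion the root lies a fourth above the bass: a fourth above B in C# minor is E.
The chord tones are B, E, G#, giving E major.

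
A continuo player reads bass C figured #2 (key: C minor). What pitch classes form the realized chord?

The written figures #2 are shorthand for 6/4/2: the 6/4 are implied.
A second above C in this key is D, raised to D# by the sharp.
A fourth above C in this key is F.
A sixth above C in this key is Ab.

C, D#, F, Ab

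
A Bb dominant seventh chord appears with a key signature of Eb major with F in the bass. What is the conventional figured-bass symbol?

4/3

F is the fifth of Bb dominant seventh, so the chord is in second inversion.
A seventh chord in second inversion is figured 6/4/3, conventionally abbreviated 4/3.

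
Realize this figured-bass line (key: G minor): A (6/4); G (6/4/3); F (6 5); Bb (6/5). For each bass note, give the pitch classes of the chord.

A (6/4): A, D, F.
G (6/4/3): G, Bb, C, Eb.
F (6/5/3): F, A, C, D.
Bb (6/5/3): Bb, D, F, G.

A, D, F | G, Bb, C, Eb | F, A, C, D | Bb, D, F, G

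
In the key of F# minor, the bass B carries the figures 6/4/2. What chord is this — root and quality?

C# minor seventh

The figures 6/4/2 indicate a seventh chord in third inversion.
In third inversion the root lies a second above the bass: a second above B in F# minor is C#.
The chord tones are B, C#, E, G#, giving C# minor seventh.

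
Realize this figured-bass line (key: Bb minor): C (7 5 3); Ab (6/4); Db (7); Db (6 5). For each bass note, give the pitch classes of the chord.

C (7/5/3): C, Eb, Gb, Bb.
Ab (6/4): Ab, Db, F.
Db (7/5/3): Db, F, Ab, C.
Db (6/5/3): Db, F, Ab, Bb.

C, Eb, Gb, Bb | Ab, Db, F | Db, F, Ab, C | Db, F, Ab, Bb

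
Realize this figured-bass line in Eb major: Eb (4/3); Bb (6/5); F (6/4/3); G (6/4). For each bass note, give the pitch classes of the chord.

Eb (6/4/3): Eb, G, Ab, C.
Bb (6/5/3): Bb, D, F, G.
F (6/4/3): F, Ab, Bb, D.
G (6/4): G, C, Eb.

Eb, G, Ab, C | Bb, D, F, G | F, Ab, Bb, D | G, C, Eb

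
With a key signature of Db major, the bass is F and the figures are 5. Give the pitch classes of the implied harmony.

The written figures 5 are shorthand for 5/3: the 3 is implied.
A third above F in this key is Ab.
A fifth above F in this key is C.
Together with the bass F, this spells F minor in root position.

F, Ab, C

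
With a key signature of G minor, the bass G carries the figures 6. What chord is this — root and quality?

Eb major

The figures 6 indicate a triad in first inversion.
In first inversion the root lies a sixth above the bass: a sixth above G in G minor is Eb.
The chord tones are G, Bb, Eb, giving Eb major.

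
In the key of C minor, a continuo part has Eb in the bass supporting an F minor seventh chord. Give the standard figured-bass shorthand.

4/2

Eb is the seventh of F minor seventh, so the chord is in third inversion.
A seventh chord in third inversion is figured 6/4/2, conventionally abbreviated 4/2.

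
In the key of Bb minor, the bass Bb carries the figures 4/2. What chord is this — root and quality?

C half-diminished seventh

The figures 4/2 indicate a seventh chord in third inversion.
In third inversion the root lies a second above the bass: a second above Bb in Bb minor is C.
The chord tones are Bb, C, Eb, Gb, giving C half-diminished seventh.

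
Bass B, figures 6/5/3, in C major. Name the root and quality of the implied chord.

G dominant seventh

The figures 6/5/3 indicate a seventh chord in first inversion.
In first inversion the root lies a sixth above the bass: a sixth above B in C major is G.
The chord tones are B, D, F, G, giving G dominant seventh.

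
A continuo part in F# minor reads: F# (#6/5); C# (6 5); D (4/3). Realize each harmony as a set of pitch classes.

F#, A, C#, D# | C#, E, G#, A | D, F#, G#, B

F# (#6/5/3): F#, A, C#, D#.
C# (6/5/3): C#, E, G#, A.
D (6/4/3): D, F#, G#, B.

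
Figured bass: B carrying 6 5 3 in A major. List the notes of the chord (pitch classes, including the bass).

A third above B in this key is D.
A fifth above B in this key is F#.
A sixth above B in this key is G#.
Together with the bass B, this spells G# half-diminished seventh in first inversion.

B, D, F#, G#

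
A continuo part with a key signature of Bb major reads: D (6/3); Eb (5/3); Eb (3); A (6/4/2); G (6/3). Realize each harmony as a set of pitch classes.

D (6/3): D, F, Bb.
Eb (5/3): Eb, G, Bb.
Eb (5/3): Eb, G, Bb.
A (6/4/2): A, Bb, D, F.
G (6/3): G, Bb, Eb.

D, F, Bb | Eb, G, Bb | Eb, G, Bb | A, Bb, D, F | G, Bb, Eb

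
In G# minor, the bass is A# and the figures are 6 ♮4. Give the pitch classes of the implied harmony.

A#, D, F#

A fourth above A# in this key is D#, made natural (D) by the ♮ figure.
A sixth above A# in this key is F#.
Together with the bass A#, this spells D augmented in second inversion.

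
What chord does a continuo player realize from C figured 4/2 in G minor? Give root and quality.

D minor seventh

The figures 4/2 indicate a seventh chord in third inversion.
In third inversion the root lies a second above the bass: a second above C in G minor is D.
The chord tones are C, D, F, A, giving D minor seventh.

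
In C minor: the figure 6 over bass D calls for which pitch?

Bb

Counting 5 letter steps above D lands on B; in C minor, that letter is Bb.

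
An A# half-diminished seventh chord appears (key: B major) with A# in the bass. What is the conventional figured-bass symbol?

A# is the root of A# half-diminished seventh, so the chord is in root position.
A seventh chord in root position is figured 7/5/3, conventionally abbreviated 7.

7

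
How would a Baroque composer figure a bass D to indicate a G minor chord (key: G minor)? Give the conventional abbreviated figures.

D is the fifth of G minor, so the chord is in second inversion.
A triad in second inversion is figured 6/4, conventionally abbreviated 6/4.

6/4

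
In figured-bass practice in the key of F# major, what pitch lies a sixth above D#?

B

Counting 5 letter steps above D# lands on B; in F# major, that letter is B.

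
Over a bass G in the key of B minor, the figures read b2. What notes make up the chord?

G, Ab, C#, E

The written figures b2 are shorthand for 6/4/2: the 6/4 are implied.
A second above G in this key is A, lowered to Ab by the flat.
A fourth above G in this key is C#.
A sixth above G in this key is E.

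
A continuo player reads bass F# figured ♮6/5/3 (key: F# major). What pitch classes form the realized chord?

A third above F# in this key is A#.
A fifth above F# in this key is C#.
A sixth above F# in this key is D#, made natural (D) by the ♮ figure.
Together with the bass F#, this spells D augmented major seventh in first inversion.

F#, A#, C#, D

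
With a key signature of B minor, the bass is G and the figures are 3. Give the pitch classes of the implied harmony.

G, B, D

The written figures 3 are shorthand for 5/3: the 5 is implied.
A third above G in this key is B.
A fifth above G in this key is D.
Together with the bass G, this spells G major in root position.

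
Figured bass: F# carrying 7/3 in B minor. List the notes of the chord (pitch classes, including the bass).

F#, A, C#, E

The written figures 7/3 are shorthand for 7/5/3: the 5 is implied.
A third above F# in this key is A.
A fifth above F# in this key is C#.
A seventh above F# in this key is E.
Together with the bass F#, this spells F# minor seventh in root position.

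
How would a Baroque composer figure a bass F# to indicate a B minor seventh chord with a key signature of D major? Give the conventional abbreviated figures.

F# is the fifth of B minor seventh, so the chord is in second inversion.
A seventh chord in second inversion is figured 6/4/3, conventionally abbreviated 4/3.

4/3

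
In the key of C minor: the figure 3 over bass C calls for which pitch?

Counting 2 letter steps above C lands on E; in C minor, that letter is Eb.

Eb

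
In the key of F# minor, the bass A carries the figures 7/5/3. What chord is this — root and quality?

A major seventh

The figures 7/5/3 indicate a seventh chord in root position.
In root position the bass is the root, so the root is A.
The chord tones are A, C#, E, G#, giving A major seventh.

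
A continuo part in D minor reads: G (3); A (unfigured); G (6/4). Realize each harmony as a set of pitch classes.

G (5/3): G, Bb, D.
A (5/3): A, C, E.
G (6/4): G, C, E.

G, Bb, D | A, C, E | G, C, E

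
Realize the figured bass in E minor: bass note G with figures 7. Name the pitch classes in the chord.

The written figures 7 are shorthand for 7/5/3: the 5/3 are implied.
A third above G in this key is B.
A fifth above G in this key is D.
A seventh above G in this key is F#.
Together with the bass G, this spells G major seventh in root position.

G, B, D, F#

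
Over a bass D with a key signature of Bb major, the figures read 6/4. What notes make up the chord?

D, G, Bb

A fourth above D in this key is G.
A sixth above D in this key is Bb.
Together with the bass D, this spells G minor in second inversion.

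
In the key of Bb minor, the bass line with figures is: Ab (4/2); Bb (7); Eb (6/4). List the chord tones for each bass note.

Ab, Bb, Db, F | Bb, Db, F, Ab | Eb, Ab, C

Ab (6/4/2): Ab, Bb, Db, F.
Bb (7/5/3): Bb, Db, F, Ab.
Eb (6/4): Eb, Ab, C.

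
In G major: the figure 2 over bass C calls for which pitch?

Counting 1 letter step above C lands on D; in G major, that letter is D.

D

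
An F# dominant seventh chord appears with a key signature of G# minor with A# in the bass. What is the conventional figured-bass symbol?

A# is the third of F# dominant seventh, so the chord is in first inversion.
A seventh chord in first inversion is figured 6/5/3, conventionally abbreviated 6/5.

6/5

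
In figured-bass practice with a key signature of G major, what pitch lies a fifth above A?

Counting 4 letter steps above A lands on E; in G major, that letter is E.

E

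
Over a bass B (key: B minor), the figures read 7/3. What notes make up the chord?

The written figures 7/3 are shorthand for 7/5/3: the 5 is implied.
A third above B in this key is D.
A fifth above B in this key is F#.
A seventh above B in this key is A.
Together with the bass B, this spells B minor seventh in root position.

B, D, F#, A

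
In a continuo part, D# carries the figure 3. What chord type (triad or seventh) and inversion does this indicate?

triad, root position

3 is shorthand for 5/3.
Intervals of 5/3 above the bass form a triad; the bass is the root, so this is root position.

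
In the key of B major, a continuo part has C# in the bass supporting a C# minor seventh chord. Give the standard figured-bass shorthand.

C# is the root of C# minor seventh, so the chord is in root position.
A seventh chord in root position is figured 7/5/3, conventionally abbreviated 7.

7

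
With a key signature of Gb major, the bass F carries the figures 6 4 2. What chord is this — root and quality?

The figures 6 4 2 indicate a seventh chord in third inversion.
In third inversion the root lies a second above the bass: a second above F in Gb major is Gb.
The chord tones are F, Gb, Bb, Db, giving Gb major seventh.

Gb major seventh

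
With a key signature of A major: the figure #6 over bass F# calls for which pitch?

Counting 5 letter steps above F# lands on D; in A major, that letter is D.
The #6 figure raises it a semitone, giving D#.

D#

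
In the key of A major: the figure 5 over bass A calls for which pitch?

Counting 4 letter steps above A lands on E; in A major, that letter is E.

E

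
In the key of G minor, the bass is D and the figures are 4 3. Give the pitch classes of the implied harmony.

The written figures 4 3 are shorthand for 6/4/3: the 6 is implied.
A third above D in this key is F.
A fourth above D in this key is G.
A sixth above D in this key is Bb.
Together with the bass D, this spells G minor seventh in second inversion.

D, F, G, Bb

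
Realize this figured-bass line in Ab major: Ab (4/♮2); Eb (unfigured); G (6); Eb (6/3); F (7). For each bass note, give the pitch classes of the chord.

Ab, B, Db, F | Eb, G, Bb | G, Bb, Eb | Eb, G, C | F, Ab, C, Eb

Ab (6/4/♮2): Ab, B, Db, F.
Eb (5/3): Eb, G, Bb.
G (6/3): G, Bb, Eb.
Eb (6/3): Eb, G, C.
F (7/5/3): F, Ab, C, Eb.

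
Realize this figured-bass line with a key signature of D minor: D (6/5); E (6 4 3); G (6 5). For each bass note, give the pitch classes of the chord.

D, F, A, Bb | E, G, A, C | G, Bb, D, E

D (6/5/3): D, F, A, Bb.
E (6/4/3): E, G, A, C.
G (6/5/3): G, Bb, D, E.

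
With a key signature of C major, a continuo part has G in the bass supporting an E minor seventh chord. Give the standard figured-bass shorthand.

6/5

G is the third of E minor seventh, so the chord is in first inversion.
A seventh chord in first inversion is figured 6/5/3, conventionally abbreviated 6/5.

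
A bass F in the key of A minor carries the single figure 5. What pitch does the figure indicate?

C

Counting 4 letter steps above F lands on C; in A minor, that letter is C.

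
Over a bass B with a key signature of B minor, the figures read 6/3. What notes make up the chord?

A third above B in this key is D.
A sixth above B in this key is G.
Together with the bass B, this spells G major in first inversion.

B, D, G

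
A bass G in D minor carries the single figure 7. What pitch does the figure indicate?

F

Counting 6 letter steps above G lands on F; in D minor, that letter is F.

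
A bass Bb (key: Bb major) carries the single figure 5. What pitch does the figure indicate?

Counting 4 letter steps above Bb lands on F; in Bb major, that letter is F.

F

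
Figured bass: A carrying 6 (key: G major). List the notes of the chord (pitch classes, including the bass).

The written figures 6 are shorthand for 6/3: the 3 is implied.
A third above A in this key is C.
A sixth above A in this key is F#.
Together with the bass A, this spells F# diminished in first inversion.

A, C, F#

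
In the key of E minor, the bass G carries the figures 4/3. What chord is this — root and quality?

C major seventh

The figures 4/3 indicate a seventh chord in second inversion.
In second inversion the root lies a fourth above the bass: a fourth above G in E minor is C.
The chord tones are G, B, C, E, giving C major seventh.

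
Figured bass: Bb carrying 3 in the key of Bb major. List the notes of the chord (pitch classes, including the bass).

Bb, D, F

The written figures 3 are shorthand for 5/3: the 5 is implied.
A third above Bb in this key is D.
A fifth above Bb in this key is F.
Together with the bass Bb, this spells Bb major in root position.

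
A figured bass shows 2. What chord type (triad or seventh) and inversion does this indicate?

2 is shorthand for 6/4/2.
Intervals of 6/4/2 above the bass form a seventh chord; the bass is the seventh, so this is third inversion.

seventh chord, third inversion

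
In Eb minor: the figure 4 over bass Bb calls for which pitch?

Counting 3 letter steps above Bb lands on E; in Eb minor, that letter is Eb.

Eb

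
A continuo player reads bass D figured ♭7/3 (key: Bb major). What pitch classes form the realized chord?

The written figures ♭7/3 are shorthand for 7/5/3: the 5 is implied.
A third above D in this key is F.
A fifth above D in this key is A.
A seventh above D in this key is C, lowered to Cb by the flat.

D, F, A, Cb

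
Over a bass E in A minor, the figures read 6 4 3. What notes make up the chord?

A third above E in this key is G.
A fourth above E in this key is A.
A sixth above E in this key is C.
Together with the bass E, this spells A minor seventh in second inversion.

E, G, A, C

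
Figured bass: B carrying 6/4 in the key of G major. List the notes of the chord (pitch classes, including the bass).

A fourth above B in this key is E.
A sixth above B in this key is G.
Together with the bass B, this spells E minor in second inversion.

B, E, G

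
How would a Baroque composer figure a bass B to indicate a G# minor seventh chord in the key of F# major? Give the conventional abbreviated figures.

6/5

B is the third of G# minor seventh, so the chord is in first inversion.
A seventh chord in first inversion is figured 6/5/3, conventionally abbreviated 6/5.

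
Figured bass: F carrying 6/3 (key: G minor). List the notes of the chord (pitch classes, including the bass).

F, A, D

A third above F in this key is A.
A sixth above F in this key is D.
Together with the bass F, this spells D minor in first inversion.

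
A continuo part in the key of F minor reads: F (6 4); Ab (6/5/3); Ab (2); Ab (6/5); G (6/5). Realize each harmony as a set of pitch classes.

F (6/4): F, Bb, Db.
Ab (6/5/3): Ab, C, Eb, F.
Ab (6/4/2): Ab, Bb, Db, F.
Ab (6/5/3): Ab, C, Eb, F.
G (6/5/3): G, Bb, Db, Eb.

F, Bb, Db | Ab, C, Eb, F | Ab, Bb, Db, F | Ab, C, Eb, F | G, Bb, Db, Eb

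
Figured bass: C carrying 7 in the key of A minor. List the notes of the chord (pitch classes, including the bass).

The written figures 7 are shorthand for 7/5/3: the 5/3 are implied.
A third above C in this key is E.
A fifth above C in this key is G.
A seventh above C in this key is B.
Together with the bass C, this spells C major seventh in root position.

C, E, G, B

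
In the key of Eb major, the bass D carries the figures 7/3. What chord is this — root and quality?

D half-diminished seventh

The figures 7/3 indicate a seventh chord in root position.
In root position the bass is the root, so the root is D.
The chord tones are D, F, Ab, C, giving D half-diminished seventh.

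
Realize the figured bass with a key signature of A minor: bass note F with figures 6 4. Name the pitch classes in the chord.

F, B, D

A fourth above F in this key is B.
A sixth above F in this key is D.
Together with the bass F, this spells B diminished in second inversion.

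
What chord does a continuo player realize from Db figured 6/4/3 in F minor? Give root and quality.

The figures 6/4/3 indicate a seventh chord in second inversion.
In second inversion the root lies a fourth above the bass: a fourth above Db in F minor is G.
The chord tones are Db, F, G, Bb, giving G half-diminished seventh.

G half-diminished seventh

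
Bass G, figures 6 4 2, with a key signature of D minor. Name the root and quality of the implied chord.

The figures 6 4 2 indicate a seventh chord in third inversion.
In third inversion the root lies a second above the bass: a second above G in D minor is A.
The chord tones are G, A, C, E, giving A minor seventh.

A minor seventh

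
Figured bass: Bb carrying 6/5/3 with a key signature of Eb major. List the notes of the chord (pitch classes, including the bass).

Bb, D, F, G

A third above Bb in this key is D.
A fifth above Bb in this key is F.
A sixth above Bb in this key is G.
Together with the bass Bb, this spells G minor seventh in first inversion.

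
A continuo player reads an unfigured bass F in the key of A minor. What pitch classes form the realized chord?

F, A, C

An unfigured bass implies 5/3.
A third above F in this key is A.
A fifth above F in this key is C.
Together with the bass F, this spells F major in root position.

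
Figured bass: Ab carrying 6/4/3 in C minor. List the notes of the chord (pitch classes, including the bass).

Ab, C, D, F

A third above Ab in this key is C.
A fourth above Ab in this key is D.
A sixth above Ab in this key is F.
Together with the bass Ab, this spells D half-diminished seventh in second inversion.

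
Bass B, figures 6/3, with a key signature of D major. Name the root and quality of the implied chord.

The figures 6/3 indicate a triad in first inversion.
In first inversion the root lies a sixth above the bass: a sixth above B in D major is G.
The chord tones are B, D, G, giving G major.

G major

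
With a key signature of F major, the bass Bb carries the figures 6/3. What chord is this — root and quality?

The figures 6/3 indicate a triad in first inversion.
In first inversion the root lies a sixth above the bass: a sixth above Bb in F major is G.
The chord tones are Bb, D, G, giving G minor.

G minor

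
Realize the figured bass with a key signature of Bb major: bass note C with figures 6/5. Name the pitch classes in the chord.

C, Eb, G, A

The written figures 6/5 are shorthand for 6/5/3: the 3 is implied.
A third above C in this key is Eb.
A fifth above C in this key is G.
A sixth above C in this key is A.
Together with the bass C, this spells A half-diminished seventh in first inversion.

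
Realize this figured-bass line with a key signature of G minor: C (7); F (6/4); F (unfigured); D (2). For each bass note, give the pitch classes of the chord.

C (7/5/3): C, Eb, G, Bb.
F (6/4): F, Bb, D.
F (5/3): F, A, C.
D (6/4/2): D, Eb, G, Bb.

C, Eb, G, Bb | F, Bb, D | F, A, C | D, Eb, G, Bb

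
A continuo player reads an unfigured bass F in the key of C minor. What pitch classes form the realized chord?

An unfigured bass implies 5/3.
A third above F in this key is Ab.
A fifth above F in this key is C.
Together with the bass F, this spells F minor in root position.

F, Ab, C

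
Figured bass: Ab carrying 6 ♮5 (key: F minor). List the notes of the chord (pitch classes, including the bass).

Ab, C, E, F

The written figures 6 ♮5 are shorthand for 6/5/3: the 3 is implied.
A third above Ab in this key is C.
A fifth above Ab in this key is Eb, made natural (E) by the ♮ figure.
A sixth above Ab in this key is F.
Together with the bass Ab, this spells F minor-major seventh in first inversion.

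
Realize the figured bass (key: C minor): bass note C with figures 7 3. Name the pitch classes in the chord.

C, Eb, G, Bb

The written figures 7 3 are shorthand for 7/5/3: the 5 is implied.
A third above C in this key is Eb.
A fifth above C in this key is G.
A seventh above C in this key is Bb.
Together with the bass C, this spells C minor seventh in root position.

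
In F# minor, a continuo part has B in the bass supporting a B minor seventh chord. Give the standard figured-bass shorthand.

7

B is the root of B minor seventh, so the chord is in root position.
A seventh chord in root position is figured 7/5/3, conventionally abbreviated 7.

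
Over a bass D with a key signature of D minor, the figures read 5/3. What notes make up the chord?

A third above D in this key is F.
A fifth above D in this key is A.
Together with the bass D, this spells D minor in root position.

D, F, A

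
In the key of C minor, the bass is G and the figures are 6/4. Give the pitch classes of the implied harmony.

G, C, Eb

A fourth above G in this key is C.
A sixth above G in this key is Eb.
Together with the bass G, this spells C minor in second inversion.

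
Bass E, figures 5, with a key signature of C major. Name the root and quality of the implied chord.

E minor

The figures 5 indicate a triad in root position.
In root position the bass is the root, so the root is E.
The chord tones are E, G, B, giving E minor.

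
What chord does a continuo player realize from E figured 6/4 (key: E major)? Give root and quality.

The figures 6/4 indicate a triad in second inversion.
In second inversion the root lies a fourth above the bass: a fourth above E in E major is A.
The chord tones are E, A, C#, giving A major.

A major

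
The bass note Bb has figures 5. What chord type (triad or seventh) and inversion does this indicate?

5 is shorthand for 5/3.
Intervals of 5/3 above the bass form a triad; the bass is the root, so this is root position.

triad, root position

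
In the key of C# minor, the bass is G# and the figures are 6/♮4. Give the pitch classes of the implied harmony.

A fourth above G# in this key is C#, made natural (C) by the ♮ figure.
A sixth above G# in this key is E.
Together with the bass G#, this spells C augmented in second inversion.

G#, C, E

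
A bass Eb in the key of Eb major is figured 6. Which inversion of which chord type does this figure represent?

6 is shorthand for 6/3.
Intervals of 6/3 above the bass form a triad; the bass is the third, so this is first inversion.

triad, first inversion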